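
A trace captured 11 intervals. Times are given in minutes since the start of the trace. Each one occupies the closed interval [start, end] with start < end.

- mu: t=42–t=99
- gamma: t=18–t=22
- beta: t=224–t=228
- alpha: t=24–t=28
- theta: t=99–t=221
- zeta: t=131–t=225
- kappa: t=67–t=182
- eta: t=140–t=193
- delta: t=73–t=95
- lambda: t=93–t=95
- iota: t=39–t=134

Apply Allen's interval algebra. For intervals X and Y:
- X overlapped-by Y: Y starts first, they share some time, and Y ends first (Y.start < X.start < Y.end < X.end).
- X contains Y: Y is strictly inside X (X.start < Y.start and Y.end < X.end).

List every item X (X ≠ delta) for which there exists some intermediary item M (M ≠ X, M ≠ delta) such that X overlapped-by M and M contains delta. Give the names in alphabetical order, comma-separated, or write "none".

eta, kappa, theta, zeta

Target delta = [t=73, t=95].
Intermediaries M with M contains delta: iota, kappa, mu.
Via iota — items with X overlapped-by iota: kappa, theta, zeta.
Via kappa — items with X overlapped-by kappa: eta, theta, zeta.
Via mu — items with X overlapped-by mu: kappa.
Union: eta, kappa, theta, zeta.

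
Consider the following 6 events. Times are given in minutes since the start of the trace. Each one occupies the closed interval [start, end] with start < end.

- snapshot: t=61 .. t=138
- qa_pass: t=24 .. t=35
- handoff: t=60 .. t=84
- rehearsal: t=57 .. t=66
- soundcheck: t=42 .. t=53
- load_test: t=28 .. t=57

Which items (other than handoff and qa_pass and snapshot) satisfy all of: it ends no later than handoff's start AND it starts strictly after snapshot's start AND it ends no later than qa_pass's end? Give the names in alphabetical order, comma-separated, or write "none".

none

Conditions: its end is no later than handoff's start (X.end <= t=60) AND its start is strictly after snapshot's start (X.start > t=61) AND its end is no later than qa_pass's end (X.end <= t=35).
load_test: end t=57 <= t=60? ✓; start t=28 > t=61? ✗; end t=57 <= t=35? ✗ → no.
rehearsal: end t=66 <= t=60? ✗; start t=57 > t=61? ✗; end t=66 <= t=35? ✗ → no.
soundcheck: end t=53 <= t=60? ✓; start t=42 > t=61? ✗; end t=53 <= t=35? ✗ → no.
Result: none.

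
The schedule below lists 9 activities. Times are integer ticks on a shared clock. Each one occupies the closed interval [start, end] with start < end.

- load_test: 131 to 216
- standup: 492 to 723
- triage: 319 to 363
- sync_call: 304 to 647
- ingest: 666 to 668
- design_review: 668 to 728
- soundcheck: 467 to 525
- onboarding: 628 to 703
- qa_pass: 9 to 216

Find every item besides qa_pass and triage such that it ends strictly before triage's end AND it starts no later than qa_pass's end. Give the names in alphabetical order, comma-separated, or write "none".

Conditions: its end is strictly before triage's end (X.end < 363) AND its start is no later than qa_pass's end (X.start <= 216).
design_review: end 728 < 363? ✗; start 668 <= 216? ✗ → no.
ingest: end 668 < 363? ✗; start 666 <= 216? ✗ → no.
load_test: end 216 < 363? ✓; start 131 <= 216? ✓ → yes.
onboarding: end 703 < 363? ✗; start 628 <= 216? ✗ → no.
soundcheck: end 525 < 363? ✗; start 467 <= 216? ✗ → no.
standup: end 723 < 363? ✗; start 492 <= 216? ✗ → no.
sync_call: end 647 < 363? ✗; start 304 <= 216? ✗ → no.
Result: load_test.

load_test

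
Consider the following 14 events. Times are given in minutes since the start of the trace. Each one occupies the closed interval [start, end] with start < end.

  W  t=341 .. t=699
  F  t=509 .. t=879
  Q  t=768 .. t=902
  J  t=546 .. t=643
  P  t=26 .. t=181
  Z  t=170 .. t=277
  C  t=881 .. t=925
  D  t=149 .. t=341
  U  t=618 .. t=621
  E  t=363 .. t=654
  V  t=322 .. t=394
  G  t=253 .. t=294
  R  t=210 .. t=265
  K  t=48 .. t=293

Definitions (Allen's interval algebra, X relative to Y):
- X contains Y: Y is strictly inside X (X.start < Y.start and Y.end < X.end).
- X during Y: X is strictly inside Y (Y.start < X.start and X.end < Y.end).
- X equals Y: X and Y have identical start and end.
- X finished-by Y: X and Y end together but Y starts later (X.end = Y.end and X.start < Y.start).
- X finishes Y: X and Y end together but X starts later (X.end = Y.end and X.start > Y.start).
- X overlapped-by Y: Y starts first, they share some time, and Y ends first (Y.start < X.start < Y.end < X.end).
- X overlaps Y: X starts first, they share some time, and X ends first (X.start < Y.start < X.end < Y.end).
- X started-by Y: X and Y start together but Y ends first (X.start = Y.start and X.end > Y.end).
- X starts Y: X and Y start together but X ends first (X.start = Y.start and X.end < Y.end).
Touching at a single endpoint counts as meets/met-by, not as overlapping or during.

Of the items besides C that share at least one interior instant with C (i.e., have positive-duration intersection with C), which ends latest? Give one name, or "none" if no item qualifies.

Q

Target C = [t=881, t=925].
D [t=149, t=341] → before → excluded.
E [t=363, t=654] → before → excluded.
F [t=509, t=879] → before → excluded.
G [t=253, t=294] → before → excluded.
J [t=546, t=643] → before → excluded.
K [t=48, t=293] → before → excluded.
P [t=26, t=181] → before → excluded.
Q [t=768, t=902] → overlaps → candidate.
R [t=210, t=265] → before → excluded.
U [t=618, t=621] → before → excluded.
V [t=322, t=394] → before → excluded.
W [t=341, t=699] → before → excluded.
Z [t=170, t=277] → before → excluded.
Among candidates, latest end is t=902 → Q.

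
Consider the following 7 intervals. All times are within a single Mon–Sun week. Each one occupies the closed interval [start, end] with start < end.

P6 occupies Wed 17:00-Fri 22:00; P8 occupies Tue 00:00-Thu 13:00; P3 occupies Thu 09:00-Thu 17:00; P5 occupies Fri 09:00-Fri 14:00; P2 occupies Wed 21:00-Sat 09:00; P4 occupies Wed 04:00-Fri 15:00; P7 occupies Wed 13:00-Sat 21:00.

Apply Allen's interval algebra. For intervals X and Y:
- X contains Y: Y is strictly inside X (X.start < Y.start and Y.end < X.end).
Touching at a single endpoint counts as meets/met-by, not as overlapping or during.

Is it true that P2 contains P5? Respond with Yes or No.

Yes

P2 = [Wed 21:00, Sat 09:00], P5 = [Fri 09:00, Fri 14:00].
Actual relation of P2 to P5: contains.
Asked whether 'contains' holds → Yes.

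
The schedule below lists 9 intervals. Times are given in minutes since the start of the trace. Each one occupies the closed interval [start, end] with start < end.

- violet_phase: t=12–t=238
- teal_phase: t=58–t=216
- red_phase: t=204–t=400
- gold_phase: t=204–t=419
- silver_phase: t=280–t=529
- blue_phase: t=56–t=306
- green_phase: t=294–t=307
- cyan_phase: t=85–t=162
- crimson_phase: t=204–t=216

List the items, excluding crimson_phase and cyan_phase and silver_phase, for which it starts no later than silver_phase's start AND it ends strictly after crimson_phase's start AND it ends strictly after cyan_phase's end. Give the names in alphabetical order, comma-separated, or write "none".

Conditions: its start is no later than silver_phase's start (X.start <= t=280) AND its end is strictly after crimson_phase's start (X.end > t=204) AND its end is strictly after cyan_phase's end (X.end > t=162).
blue_phase: start t=56 <= t=280? ✓; end t=306 > t=204? ✓; end t=306 > t=162? ✓ → yes.
gold_phase: start t=204 <= t=280? ✓; end t=419 > t=204? ✓; end t=419 > t=162? ✓ → yes.
green_phase: start t=294 <= t=280? ✗; end t=307 > t=204? ✓; end t=307 > t=162? ✓ → no.
red_phase: start t=204 <= t=280? ✓; end t=400 > t=204? ✓; end t=400 > t=162? ✓ → yes.
teal_phase: start t=58 <= t=280? ✓; end t=216 > t=204? ✓; end t=216 > t=162? ✓ → yes.
violet_phase: start t=12 <= t=280? ✓; end t=238 > t=204? ✓; end t=238 > t=162? ✓ → yes.
Result: blue_phase, gold_phase, red_phase, teal_phase, violet_phase.

blue_phase, gold_phase, red_phase, teal_phase, violet_phase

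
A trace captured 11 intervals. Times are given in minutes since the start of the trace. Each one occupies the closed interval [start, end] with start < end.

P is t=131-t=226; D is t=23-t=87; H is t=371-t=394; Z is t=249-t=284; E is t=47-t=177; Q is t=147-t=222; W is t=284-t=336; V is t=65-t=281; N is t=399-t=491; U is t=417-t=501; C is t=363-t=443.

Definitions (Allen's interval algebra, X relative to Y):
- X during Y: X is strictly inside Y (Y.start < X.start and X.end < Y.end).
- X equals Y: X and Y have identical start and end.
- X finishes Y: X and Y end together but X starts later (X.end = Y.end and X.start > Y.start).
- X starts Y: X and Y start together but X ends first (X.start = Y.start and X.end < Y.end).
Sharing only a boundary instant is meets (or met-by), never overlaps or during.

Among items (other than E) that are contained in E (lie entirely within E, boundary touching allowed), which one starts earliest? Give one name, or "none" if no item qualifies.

Target E = [t=47, t=177].
C [t=363, t=443] → after → excluded.
D [t=23, t=87] → overlaps → excluded.
H [t=371, t=394] → after → excluded.
N [t=399, t=491] → after → excluded.
P [t=131, t=226] → overlapped-by → excluded.
Q [t=147, t=222] → overlapped-by → excluded.
U [t=417, t=501] → after → excluded.
V [t=65, t=281] → overlapped-by → excluded.
W [t=284, t=336] → after → excluded.
Z [t=249, t=284] → after → excluded.
No candidates → none.

none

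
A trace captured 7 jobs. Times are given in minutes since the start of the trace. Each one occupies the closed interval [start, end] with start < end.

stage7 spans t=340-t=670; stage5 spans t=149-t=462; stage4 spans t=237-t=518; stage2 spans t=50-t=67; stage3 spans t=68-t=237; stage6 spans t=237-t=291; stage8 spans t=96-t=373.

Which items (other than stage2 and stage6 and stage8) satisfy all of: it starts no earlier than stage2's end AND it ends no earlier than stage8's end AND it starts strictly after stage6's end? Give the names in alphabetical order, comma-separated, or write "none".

Conditions: its start is no earlier than stage2's end (X.start >= t=67) AND its end is no earlier than stage8's end (X.end >= t=373) AND its start is strictly after stage6's end (X.start > t=291).
stage3: start t=68 >= t=67? ✓; end t=237 >= t=373? ✗; start t=68 > t=291? ✗ → no.
stage4: start t=237 >= t=67? ✓; end t=518 >= t=373? ✓; start t=237 > t=291? ✗ → no.
stage5: start t=149 >= t=67? ✓; end t=462 >= t=373? ✓; start t=149 > t=291? ✗ → no.
stage7: start t=340 >= t=67? ✓; end t=670 >= t=373? ✓; start t=340 > t=291? ✓ → yes.
Result: stage7.

stage7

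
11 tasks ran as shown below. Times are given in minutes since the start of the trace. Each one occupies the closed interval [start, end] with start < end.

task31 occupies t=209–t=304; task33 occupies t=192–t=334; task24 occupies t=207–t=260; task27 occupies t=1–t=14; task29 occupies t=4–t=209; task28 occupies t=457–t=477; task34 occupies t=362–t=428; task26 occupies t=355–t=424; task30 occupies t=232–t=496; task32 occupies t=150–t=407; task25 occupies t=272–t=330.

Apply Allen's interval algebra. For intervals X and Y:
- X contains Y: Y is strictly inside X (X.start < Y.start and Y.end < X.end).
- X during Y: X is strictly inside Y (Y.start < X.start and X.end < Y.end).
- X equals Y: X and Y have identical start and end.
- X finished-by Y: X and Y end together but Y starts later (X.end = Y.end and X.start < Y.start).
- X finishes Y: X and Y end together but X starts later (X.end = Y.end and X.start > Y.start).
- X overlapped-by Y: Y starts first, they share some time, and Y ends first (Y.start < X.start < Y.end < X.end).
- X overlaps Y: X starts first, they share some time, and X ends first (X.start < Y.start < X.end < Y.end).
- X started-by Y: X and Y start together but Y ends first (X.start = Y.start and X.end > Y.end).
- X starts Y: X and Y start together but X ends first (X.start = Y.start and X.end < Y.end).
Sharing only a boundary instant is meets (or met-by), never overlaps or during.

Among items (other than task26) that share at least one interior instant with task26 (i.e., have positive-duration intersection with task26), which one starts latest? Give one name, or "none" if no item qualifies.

task34

Target task26 = [t=355, t=424].
task24 [t=207, t=260] → before → excluded.
task25 [t=272, t=330] → before → excluded.
task27 [t=1, t=14] → before → excluded.
task28 [t=457, t=477] → after → excluded.
task29 [t=4, t=209] → before → excluded.
task30 [t=232, t=496] → contains → candidate.
task31 [t=209, t=304] → before → excluded.
task32 [t=150, t=407] → overlaps → candidate.
task33 [t=192, t=334] → before → excluded.
task34 [t=362, t=428] → overlapped-by → candidate.
Among candidates, latest start is t=362 → task34.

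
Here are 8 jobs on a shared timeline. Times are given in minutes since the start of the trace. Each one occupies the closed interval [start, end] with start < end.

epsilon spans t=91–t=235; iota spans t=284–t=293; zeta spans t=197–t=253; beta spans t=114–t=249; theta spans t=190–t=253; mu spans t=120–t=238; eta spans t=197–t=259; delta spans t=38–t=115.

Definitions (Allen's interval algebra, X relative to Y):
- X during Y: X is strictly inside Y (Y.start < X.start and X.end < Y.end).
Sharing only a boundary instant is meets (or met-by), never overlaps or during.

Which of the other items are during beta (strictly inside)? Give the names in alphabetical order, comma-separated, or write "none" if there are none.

mu

Target beta = [t=114, t=249].
delta [t=38, t=115] → overlaps → no.
epsilon [t=91, t=235] → overlaps → no.
eta [t=197, t=259] → overlapped-by → no.
iota [t=284, t=293] → after → no.
mu [t=120, t=238] → during → yes.
theta [t=190, t=253] → overlapped-by → no.
zeta [t=197, t=253] → overlapped-by → no.
Result: mu.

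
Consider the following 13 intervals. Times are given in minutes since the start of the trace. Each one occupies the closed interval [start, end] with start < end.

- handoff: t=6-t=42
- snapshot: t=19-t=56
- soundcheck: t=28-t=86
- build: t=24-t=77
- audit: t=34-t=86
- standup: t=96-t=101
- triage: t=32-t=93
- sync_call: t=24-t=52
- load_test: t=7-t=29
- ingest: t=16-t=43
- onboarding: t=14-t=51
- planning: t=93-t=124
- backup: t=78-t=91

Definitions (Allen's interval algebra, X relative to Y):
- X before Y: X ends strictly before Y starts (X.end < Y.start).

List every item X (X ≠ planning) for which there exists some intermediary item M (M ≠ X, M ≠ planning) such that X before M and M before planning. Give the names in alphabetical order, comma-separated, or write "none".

Target planning = [t=93, t=124].
Intermediaries M with M before planning: audit, backup, build, handoff, ingest, load_test, onboarding, snapshot, soundcheck, sync_call.
Via audit — items with X before audit: load_test.
Via backup — items with X before backup: build, handoff, ingest, load_test, onboarding, snapshot, sync_call.
Via build — items with X before build: none.
Via handoff — items with X before handoff: none.
Via ingest — items with X before ingest: none.
Via load_test — items with X before load_test: none.
Via onboarding — items with X before onboarding: none.
Via snapshot — items with X before snapshot: none.
Via soundcheck — items with X before soundcheck: none.
Via sync_call — items with X before sync_call: none.
Union: build, handoff, ingest, load_test, onboarding, snapshot, sync_call.

build, handoff, ingest, load_test, onboarding, snapshot, sync_call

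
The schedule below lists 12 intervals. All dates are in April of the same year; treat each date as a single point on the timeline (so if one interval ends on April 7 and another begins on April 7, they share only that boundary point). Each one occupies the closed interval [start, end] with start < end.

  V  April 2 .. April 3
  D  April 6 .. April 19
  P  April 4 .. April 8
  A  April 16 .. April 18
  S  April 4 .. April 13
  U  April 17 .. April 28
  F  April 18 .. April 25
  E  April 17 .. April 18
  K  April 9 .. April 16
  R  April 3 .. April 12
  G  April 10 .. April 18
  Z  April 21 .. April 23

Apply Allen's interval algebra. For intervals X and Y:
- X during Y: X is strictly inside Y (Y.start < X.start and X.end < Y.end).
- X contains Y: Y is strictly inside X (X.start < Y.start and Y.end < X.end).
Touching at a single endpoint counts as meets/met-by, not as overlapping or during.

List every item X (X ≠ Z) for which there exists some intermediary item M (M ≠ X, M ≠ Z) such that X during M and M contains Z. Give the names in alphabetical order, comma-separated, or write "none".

F

Target Z = [April 21, April 23].
Intermediaries M with M contains Z: F, U.
Via F — items with X during F: none.
Via U — items with X during U: F.
Union: F.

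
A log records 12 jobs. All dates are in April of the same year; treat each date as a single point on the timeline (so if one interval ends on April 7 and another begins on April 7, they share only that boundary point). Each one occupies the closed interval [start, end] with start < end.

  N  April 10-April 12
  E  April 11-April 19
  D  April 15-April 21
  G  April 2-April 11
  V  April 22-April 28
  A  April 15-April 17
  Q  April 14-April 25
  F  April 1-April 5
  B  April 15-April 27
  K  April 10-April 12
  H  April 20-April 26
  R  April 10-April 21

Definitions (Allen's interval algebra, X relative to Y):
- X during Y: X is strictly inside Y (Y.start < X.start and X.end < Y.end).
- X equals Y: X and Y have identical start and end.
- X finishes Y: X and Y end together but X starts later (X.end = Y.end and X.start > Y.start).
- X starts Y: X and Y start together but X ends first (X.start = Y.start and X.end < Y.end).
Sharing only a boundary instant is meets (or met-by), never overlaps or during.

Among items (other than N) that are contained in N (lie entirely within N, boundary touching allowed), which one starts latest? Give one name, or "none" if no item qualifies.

K

Target N = [April 10, April 12].
A [April 15, April 17] → after → excluded.
B [April 15, April 27] → after → excluded.
D [April 15, April 21] → after → excluded.
E [April 11, April 19] → overlapped-by → excluded.
F [April 1, April 5] → before → excluded.
G [April 2, April 11] → overlaps → excluded.
H [April 20, April 26] → after → excluded.
K [April 10, April 12] → equals → candidate.
Q [April 14, April 25] → after → excluded.
R [April 10, April 21] → started-by → excluded.
V [April 22, April 28] → after → excluded.
Among candidates, latest start is April 10 → K.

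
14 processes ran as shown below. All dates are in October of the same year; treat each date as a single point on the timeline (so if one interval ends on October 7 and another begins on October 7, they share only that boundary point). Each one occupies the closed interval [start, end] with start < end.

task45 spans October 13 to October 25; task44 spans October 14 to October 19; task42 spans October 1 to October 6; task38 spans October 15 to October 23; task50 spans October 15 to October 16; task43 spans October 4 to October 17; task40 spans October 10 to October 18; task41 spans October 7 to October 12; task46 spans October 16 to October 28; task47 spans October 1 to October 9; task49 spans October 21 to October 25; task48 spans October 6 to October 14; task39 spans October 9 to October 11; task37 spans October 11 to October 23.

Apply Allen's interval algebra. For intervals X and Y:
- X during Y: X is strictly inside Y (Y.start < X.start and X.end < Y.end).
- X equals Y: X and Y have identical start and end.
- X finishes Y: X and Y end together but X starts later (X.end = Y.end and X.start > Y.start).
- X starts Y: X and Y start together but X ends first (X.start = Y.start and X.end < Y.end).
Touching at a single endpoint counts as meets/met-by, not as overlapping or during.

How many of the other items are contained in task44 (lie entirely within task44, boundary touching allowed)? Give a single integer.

Target task44 = [October 14, October 19].
task37 [October 11, October 23] → contains → no.
task38 [October 15, October 23] → overlapped-by → no.
task39 [October 9, October 11] → before → no.
task40 [October 10, October 18] → overlaps → no.
task41 [October 7, October 12] → before → no.
task42 [October 1, October 6] → before → no.
task43 [October 4, October 17] → overlaps → no.
task45 [October 13, October 25] → contains → no.
task46 [October 16, October 28] → overlapped-by → no.
task47 [October 1, October 9] → before → no.
task48 [October 6, October 14] → meets → no.
task49 [October 21, October 25] → after → no.
task50 [October 15, October 16] → during → counts.
Total: 1.

1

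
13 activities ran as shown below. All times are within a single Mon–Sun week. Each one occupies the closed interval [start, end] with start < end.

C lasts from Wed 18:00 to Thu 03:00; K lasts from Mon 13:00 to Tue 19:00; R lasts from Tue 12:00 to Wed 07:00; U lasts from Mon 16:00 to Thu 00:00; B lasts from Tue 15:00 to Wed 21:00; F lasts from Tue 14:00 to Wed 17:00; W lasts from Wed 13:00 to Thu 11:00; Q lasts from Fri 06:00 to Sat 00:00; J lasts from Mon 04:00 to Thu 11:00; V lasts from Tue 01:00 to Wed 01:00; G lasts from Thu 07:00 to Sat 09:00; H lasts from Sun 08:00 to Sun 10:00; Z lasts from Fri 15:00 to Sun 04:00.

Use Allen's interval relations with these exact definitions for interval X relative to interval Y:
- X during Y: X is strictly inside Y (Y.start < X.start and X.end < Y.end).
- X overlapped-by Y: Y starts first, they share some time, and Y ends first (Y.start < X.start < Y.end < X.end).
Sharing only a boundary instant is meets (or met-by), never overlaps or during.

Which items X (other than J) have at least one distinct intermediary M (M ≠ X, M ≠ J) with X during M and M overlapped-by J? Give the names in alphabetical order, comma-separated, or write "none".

Target J = [Mon 04:00, Thu 11:00].
Intermediaries M with M overlapped-by J: G.
Via G — items with X during G: Q.
Union: Q.

Q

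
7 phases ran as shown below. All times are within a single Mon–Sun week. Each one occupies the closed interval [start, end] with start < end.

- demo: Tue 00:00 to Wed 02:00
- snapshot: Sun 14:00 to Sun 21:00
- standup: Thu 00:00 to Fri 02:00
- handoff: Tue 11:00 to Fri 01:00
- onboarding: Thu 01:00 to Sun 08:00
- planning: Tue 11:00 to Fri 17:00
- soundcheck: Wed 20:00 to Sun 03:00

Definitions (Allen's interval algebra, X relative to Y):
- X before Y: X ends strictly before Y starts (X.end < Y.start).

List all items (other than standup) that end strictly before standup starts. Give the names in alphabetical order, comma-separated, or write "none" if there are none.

Target standup = [Thu 00:00, Fri 02:00].
demo [Tue 00:00, Wed 02:00] → before → yes.
handoff [Tue 11:00, Fri 01:00] → overlaps → no.
onboarding [Thu 01:00, Sun 08:00] → overlapped-by → no.
planning [Tue 11:00, Fri 17:00] → contains → no.
snapshot [Sun 14:00, Sun 21:00] → after → no.
soundcheck [Wed 20:00, Sun 03:00] → contains → no.
Result: demo.

demo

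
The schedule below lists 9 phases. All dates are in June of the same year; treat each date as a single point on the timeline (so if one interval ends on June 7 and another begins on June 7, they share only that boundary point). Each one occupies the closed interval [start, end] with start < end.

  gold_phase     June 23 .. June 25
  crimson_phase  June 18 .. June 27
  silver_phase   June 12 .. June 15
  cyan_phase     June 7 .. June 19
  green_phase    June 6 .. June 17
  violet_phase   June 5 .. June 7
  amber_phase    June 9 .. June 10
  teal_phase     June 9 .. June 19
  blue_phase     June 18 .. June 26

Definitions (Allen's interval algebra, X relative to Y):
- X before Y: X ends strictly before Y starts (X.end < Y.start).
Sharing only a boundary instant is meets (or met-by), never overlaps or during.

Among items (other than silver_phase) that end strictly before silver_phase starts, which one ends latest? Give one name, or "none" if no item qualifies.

amber_phase

Target silver_phase = [June 12, June 15].
amber_phase [June 9, June 10] → before → candidate.
blue_phase [June 18, June 26] → after → excluded.
crimson_phase [June 18, June 27] → after → excluded.
cyan_phase [June 7, June 19] → contains → excluded.
gold_phase [June 23, June 25] → after → excluded.
green_phase [June 6, June 17] → contains → excluded.
teal_phase [June 9, June 19] → contains → excluded.
violet_phase [June 5, June 7] → before → candidate.
Among candidates, latest end is June 10 → amber_phase.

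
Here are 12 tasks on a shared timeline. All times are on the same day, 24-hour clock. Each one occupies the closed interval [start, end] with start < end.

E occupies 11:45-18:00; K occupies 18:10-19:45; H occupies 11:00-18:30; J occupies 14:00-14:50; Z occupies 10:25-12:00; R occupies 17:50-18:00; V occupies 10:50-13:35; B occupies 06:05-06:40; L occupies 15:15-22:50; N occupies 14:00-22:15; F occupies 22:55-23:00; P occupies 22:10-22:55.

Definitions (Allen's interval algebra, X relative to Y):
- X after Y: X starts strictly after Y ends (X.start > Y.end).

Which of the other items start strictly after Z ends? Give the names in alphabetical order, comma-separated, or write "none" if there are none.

F, J, K, L, N, P, R

Target Z = [10:25, 12:00].
B [06:05, 06:40] → before → no.
E [11:45, 18:00] → overlapped-by → no.
F [22:55, 23:00] → after → yes.
H [11:00, 18:30] → overlapped-by → no.
J [14:00, 14:50] → after → yes.
K [18:10, 19:45] → after → yes.
L [15:15, 22:50] → after → yes.
N [14:00, 22:15] → after → yes.
P [22:10, 22:55] → after → yes.
R [17:50, 18:00] → after → yes.
V [10:50, 13:35] → overlapped-by → no.
Result: F, J, K, L, N, P, R.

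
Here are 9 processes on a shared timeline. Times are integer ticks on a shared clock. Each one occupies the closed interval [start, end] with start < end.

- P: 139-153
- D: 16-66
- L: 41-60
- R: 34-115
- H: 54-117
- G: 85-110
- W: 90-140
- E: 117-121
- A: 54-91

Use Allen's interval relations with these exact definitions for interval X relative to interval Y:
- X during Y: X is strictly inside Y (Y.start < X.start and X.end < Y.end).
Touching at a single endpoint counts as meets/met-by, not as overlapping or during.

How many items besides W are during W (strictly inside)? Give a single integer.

Target W = [90, 140].
A [54, 91] → overlaps → no.
D [16, 66] → before → no.
E [117, 121] → during → counts.
G [85, 110] → overlaps → no.
H [54, 117] → overlaps → no.
L [41, 60] → before → no.
P [139, 153] → overlapped-by → no.
R [34, 115] → overlaps → no.
Total: 1.

1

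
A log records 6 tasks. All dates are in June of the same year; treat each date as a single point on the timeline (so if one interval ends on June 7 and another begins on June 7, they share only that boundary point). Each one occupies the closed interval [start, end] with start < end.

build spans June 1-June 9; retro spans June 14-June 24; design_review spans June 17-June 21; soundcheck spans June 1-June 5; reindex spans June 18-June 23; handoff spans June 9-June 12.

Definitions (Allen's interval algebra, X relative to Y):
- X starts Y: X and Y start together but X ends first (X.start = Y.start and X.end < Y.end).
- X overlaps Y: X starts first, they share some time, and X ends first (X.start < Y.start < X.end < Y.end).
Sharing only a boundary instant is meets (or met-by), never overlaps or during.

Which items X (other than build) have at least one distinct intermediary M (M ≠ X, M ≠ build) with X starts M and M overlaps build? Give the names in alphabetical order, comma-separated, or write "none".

Target build = [June 1, June 9].
Intermediaries M with M overlaps build: none.
Union: none.

none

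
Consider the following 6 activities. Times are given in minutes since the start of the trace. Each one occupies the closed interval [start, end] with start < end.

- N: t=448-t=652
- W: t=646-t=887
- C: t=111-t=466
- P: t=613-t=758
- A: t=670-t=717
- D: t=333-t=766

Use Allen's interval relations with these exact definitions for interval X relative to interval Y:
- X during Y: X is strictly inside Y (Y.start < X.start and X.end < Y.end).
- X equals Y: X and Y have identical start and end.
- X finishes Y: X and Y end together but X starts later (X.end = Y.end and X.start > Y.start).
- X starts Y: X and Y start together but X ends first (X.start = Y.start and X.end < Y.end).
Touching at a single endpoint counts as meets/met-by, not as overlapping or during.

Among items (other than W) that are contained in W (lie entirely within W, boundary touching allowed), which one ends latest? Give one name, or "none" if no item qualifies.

A

Target W = [t=646, t=887].
A [t=670, t=717] → during → candidate.
C [t=111, t=466] → before → excluded.
D [t=333, t=766] → overlaps → excluded.
N [t=448, t=652] → overlaps → excluded.
P [t=613, t=758] → overlaps → excluded.
Among candidates, latest end is t=717 → A.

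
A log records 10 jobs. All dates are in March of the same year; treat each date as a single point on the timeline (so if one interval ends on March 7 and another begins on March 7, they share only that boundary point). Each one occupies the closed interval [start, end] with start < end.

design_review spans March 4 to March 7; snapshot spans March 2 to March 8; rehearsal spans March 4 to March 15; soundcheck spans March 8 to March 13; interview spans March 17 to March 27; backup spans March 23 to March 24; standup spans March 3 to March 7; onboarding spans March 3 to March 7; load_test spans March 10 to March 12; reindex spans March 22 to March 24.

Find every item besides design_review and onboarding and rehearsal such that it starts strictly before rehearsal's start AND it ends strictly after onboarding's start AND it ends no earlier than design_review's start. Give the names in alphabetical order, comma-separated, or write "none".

Conditions: its start is strictly before rehearsal's start (X.start < March 4) AND its end is strictly after onboarding's start (X.end > March 3) AND its end is no earlier than design_review's start (X.end >= March 4).
backup: start March 23 < March 4? ✗; end March 24 > March 3? ✓; end March 24 >= March 4? ✓ → no.
interview: start March 17 < March 4? ✗; end March 27 > March 3? ✓; end March 27 >= March 4? ✓ → no.
load_test: start March 10 < March 4? ✗; end March 12 > March 3? ✓; end March 12 >= March 4? ✓ → no.
reindex: start March 22 < March 4? ✗; end March 24 > March 3? ✓; end March 24 >= March 4? ✓ → no.
snapshot: start March 2 < March 4? ✓; end March 8 > March 3? ✓; end March 8 >= March 4? ✓ → yes.
soundcheck: start March 8 < March 4? ✗; end March 13 > March 3? ✓; end March 13 >= March 4? ✓ → no.
standup: start March 3 < March 4? ✓; end March 7 > March 3? ✓; end March 7 >= March 4? ✓ → yes.
Result: snapshot, standup.

snapshot, standup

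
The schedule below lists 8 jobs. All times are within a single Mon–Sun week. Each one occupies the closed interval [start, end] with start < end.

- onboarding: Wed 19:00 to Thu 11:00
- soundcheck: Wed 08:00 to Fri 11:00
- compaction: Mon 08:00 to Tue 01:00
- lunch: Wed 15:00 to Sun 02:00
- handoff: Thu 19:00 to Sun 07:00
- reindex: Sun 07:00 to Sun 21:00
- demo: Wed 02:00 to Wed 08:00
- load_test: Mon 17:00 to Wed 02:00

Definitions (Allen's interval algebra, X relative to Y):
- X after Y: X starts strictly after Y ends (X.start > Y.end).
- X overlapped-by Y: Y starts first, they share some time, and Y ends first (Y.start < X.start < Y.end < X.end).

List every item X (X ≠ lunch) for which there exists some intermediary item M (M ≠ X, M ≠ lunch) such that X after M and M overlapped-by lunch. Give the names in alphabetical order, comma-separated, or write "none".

Target lunch = [Wed 15:00, Sun 02:00].
Intermediaries M with M overlapped-by lunch: handoff.
Via handoff — items with X after handoff: none.
Union: none.

none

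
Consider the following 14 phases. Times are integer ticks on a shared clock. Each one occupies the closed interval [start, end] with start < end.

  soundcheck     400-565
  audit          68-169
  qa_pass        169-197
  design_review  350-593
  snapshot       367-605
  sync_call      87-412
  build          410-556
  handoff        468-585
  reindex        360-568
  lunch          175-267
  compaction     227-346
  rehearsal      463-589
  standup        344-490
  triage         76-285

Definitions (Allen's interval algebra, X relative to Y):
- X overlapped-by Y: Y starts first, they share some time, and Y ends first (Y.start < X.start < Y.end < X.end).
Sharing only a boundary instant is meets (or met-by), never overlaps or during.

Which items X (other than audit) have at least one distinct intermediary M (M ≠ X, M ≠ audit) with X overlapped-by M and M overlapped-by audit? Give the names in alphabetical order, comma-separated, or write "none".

build, compaction, design_review, reindex, snapshot, soundcheck, standup, sync_call

Target audit = [68, 169].
Intermediaries M with M overlapped-by audit: sync_call, triage.
Via sync_call — items with X overlapped-by sync_call: build, design_review, reindex, snapshot, soundcheck, standup.
Via triage — items with X overlapped-by triage: compaction, sync_call.
Union: build, compaction, design_review, reindex, snapshot, soundcheck, standup, sync_call.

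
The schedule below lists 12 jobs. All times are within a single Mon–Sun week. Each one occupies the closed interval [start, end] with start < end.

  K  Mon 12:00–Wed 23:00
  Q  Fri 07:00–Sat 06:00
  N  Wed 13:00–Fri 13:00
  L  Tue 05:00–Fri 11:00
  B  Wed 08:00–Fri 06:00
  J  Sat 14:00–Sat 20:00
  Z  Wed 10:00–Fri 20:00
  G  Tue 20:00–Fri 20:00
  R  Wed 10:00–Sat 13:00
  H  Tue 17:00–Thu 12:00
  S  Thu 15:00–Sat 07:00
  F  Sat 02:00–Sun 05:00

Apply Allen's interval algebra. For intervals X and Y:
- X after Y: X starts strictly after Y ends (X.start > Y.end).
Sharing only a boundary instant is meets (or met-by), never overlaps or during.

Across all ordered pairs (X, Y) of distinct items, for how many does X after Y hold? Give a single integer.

Checking all 132 ordered pairs for relation 'after'; matching pairs in alphabetical order:
(F, B): F after B ✓
(F, G): F after G ✓
(F, H): F after H ✓
(F, K): F after K ✓
(F, L): F after L ✓
(F, N): F after N ✓
(F, Z): F after Z ✓
(J, B): J after B ✓
(J, G): J after G ✓
(J, H): J after H ✓
(J, K): J after K ✓
(J, L): J after L ✓
(J, N): J after N ✓
(J, Q): J after Q ✓
(J, R): J after R ✓
(J, S): J after S ✓
(J, Z): J after Z ✓
(Q, B): Q after B ✓
(Q, H): Q after H ✓
(Q, K): Q after K ✓
(S, H): S after H ✓
(S, K): S after K ✓
Count: 22.

22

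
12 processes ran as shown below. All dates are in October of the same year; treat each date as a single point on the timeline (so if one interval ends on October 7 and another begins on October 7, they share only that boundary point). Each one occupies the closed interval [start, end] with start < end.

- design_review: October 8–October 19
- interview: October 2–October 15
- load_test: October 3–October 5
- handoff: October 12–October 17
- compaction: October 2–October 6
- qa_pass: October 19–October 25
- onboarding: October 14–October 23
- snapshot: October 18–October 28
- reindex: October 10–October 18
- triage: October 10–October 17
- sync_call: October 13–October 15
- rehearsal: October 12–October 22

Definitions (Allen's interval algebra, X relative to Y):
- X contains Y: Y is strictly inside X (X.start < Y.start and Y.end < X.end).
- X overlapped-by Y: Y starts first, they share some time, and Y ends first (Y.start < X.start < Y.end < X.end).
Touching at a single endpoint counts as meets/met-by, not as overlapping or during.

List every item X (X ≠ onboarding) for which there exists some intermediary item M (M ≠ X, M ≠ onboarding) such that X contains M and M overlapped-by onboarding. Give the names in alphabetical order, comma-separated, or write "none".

snapshot

Target onboarding = [October 14, October 23].
Intermediaries M with M overlapped-by onboarding: qa_pass, snapshot.
Via qa_pass — items with X contains qa_pass: snapshot.
Via snapshot — items with X contains snapshot: none.
Union: snapshot.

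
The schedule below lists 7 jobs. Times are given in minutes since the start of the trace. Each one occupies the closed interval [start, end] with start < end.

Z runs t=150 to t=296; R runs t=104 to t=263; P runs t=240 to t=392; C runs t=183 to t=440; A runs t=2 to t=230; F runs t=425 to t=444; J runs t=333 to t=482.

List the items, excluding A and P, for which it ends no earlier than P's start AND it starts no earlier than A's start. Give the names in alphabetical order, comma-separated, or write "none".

C, F, J, R, Z

Conditions: its end is no earlier than P's start (X.end >= t=240) AND its start is no earlier than A's start (X.start >= t=2).
C: end t=440 >= t=240? ✓; start t=183 >= t=2? ✓ → yes.
F: end t=444 >= t=240? ✓; start t=425 >= t=2? ✓ → yes.
J: end t=482 >= t=240? ✓; start t=333 >= t=2? ✓ → yes.
R: end t=263 >= t=240? ✓; start t=104 >= t=2? ✓ → yes.
Z: end t=296 >= t=240? ✓; start t=150 >= t=2? ✓ → yes.
Result: C, F, J, R, Z.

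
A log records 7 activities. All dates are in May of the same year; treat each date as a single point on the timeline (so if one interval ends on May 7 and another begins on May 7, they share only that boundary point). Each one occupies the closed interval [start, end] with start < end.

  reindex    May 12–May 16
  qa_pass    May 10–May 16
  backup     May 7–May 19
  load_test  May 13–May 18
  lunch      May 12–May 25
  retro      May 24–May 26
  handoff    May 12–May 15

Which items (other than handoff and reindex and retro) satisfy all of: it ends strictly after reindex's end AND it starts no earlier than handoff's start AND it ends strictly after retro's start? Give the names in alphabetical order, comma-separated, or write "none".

Conditions: its end is strictly after reindex's end (X.end > May 16) AND its start is no earlier than handoff's start (X.start >= May 12) AND its end is strictly after retro's start (X.end > May 24).
backup: end May 19 > May 16? ✓; start May 7 >= May 12? ✗; end May 19 > May 24? ✗ → no.
load_test: end May 18 > May 16? ✓; start May 13 >= May 12? ✓; end May 18 > May 24? ✗ → no.
lunch: end May 25 > May 16? ✓; start May 12 >= May 12? ✓; end May 25 > May 24? ✓ → yes.
qa_pass: end May 16 > May 16? ✗; start May 10 >= May 12? ✗; end May 16 > May 24? ✗ → no.
Result: lunch.

lunch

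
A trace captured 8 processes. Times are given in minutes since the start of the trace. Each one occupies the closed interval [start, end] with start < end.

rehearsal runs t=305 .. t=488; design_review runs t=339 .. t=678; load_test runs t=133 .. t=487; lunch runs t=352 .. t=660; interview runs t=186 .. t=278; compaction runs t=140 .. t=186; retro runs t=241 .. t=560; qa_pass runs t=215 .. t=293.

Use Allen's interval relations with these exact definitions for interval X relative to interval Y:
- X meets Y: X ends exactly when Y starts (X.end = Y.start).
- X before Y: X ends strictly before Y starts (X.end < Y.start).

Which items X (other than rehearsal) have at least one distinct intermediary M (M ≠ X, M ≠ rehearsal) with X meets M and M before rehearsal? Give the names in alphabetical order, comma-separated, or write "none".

compaction

Target rehearsal = [t=305, t=488].
Intermediaries M with M before rehearsal: compaction, interview, qa_pass.
Via compaction — items with X meets compaction: none.
Via interview — items with X meets interview: compaction.
Via qa_pass — items with X meets qa_pass: none.
Union: compaction.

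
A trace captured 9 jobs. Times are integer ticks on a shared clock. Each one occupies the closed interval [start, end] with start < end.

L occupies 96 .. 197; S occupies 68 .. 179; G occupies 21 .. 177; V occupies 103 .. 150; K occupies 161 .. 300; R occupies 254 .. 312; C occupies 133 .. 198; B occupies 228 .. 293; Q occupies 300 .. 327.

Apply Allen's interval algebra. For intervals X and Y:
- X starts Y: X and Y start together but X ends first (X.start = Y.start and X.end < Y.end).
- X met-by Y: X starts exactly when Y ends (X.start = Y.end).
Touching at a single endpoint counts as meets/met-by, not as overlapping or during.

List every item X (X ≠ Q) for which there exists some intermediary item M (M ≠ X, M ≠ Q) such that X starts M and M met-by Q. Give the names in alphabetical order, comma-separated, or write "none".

none

Target Q = [300, 327].
Intermediaries M with M met-by Q: none.
Union: none.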